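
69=69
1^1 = 1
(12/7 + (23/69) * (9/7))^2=225/49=4.59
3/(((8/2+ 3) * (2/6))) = 9/7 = 1.29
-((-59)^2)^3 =-42180533641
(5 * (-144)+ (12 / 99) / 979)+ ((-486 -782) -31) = -65227829 / 32307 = -2019.00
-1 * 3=-3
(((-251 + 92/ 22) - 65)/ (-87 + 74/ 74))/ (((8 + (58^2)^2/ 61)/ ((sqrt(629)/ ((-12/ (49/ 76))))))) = -732305 * sqrt(629)/ 697410755712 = -0.00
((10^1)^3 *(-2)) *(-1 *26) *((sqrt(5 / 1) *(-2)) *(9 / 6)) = -156000 *sqrt(5) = -348826.60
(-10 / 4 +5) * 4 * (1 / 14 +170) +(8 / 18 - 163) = 96904 / 63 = 1538.16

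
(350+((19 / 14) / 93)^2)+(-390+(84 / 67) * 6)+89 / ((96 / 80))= 4735011493 / 113578668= 41.69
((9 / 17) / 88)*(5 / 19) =45 / 28424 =0.00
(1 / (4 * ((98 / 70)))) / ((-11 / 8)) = -10 / 77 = -0.13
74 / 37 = 2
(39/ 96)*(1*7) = 91/ 32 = 2.84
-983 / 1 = -983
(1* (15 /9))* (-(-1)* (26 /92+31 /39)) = 9665 /5382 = 1.80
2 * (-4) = -8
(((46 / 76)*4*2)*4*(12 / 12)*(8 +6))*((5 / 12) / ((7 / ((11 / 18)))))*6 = 10120 / 171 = 59.18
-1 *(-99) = 99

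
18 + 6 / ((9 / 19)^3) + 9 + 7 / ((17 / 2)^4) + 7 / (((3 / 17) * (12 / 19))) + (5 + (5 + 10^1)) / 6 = 12144312827 / 81182412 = 149.59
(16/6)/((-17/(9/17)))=-24/289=-0.08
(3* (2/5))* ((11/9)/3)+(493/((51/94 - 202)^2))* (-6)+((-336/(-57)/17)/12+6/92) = 4217625511741/8267938323210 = 0.51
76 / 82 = 38 / 41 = 0.93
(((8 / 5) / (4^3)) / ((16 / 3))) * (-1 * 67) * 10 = -201 / 64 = -3.14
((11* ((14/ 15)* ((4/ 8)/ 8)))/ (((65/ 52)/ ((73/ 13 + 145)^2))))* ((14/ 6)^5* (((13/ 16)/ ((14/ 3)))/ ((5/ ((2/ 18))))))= 177193696757/ 56862000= 3116.21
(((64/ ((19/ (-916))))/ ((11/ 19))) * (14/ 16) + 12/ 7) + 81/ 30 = -3587321/ 770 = -4658.86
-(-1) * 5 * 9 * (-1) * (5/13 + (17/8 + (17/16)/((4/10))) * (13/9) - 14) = 125595/416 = 301.91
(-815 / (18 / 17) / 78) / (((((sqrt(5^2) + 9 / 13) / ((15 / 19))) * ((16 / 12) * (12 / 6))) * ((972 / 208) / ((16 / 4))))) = -900575 / 2049948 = -0.44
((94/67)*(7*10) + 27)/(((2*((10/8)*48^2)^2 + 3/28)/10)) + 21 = 653534717941/31120589001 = 21.00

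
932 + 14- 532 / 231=31142 / 33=943.70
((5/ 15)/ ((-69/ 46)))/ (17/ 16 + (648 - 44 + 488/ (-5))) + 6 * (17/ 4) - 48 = -22.50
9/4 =2.25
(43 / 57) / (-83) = -0.01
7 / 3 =2.33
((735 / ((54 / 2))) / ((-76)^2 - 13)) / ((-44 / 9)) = -0.00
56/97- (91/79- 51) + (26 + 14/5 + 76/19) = 3188782/38315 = 83.23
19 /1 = 19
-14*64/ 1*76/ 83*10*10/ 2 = -3404800/ 83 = -41021.69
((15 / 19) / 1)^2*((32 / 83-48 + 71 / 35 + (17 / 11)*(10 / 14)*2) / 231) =-2970315 / 25378661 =-0.12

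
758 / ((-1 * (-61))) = 758 / 61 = 12.43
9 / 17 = 0.53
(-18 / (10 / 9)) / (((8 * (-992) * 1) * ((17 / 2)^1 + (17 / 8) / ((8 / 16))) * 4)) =27 / 674560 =0.00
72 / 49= 1.47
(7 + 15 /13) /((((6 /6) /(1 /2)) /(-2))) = -106 /13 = -8.15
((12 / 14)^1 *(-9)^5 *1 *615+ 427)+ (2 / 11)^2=-26364426313 / 847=-31126831.54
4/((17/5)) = 1.18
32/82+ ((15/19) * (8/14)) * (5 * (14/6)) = 4404/779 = 5.65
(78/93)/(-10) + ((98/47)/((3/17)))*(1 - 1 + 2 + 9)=2838697/21855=129.89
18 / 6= 3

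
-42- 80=-122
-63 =-63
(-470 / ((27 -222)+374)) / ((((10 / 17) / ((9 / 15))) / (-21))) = 50337 / 895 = 56.24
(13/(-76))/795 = -13/60420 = -0.00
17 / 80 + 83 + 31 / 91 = 608267 / 7280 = 83.55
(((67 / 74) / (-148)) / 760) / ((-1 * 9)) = 67 / 74911680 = 0.00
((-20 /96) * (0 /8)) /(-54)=0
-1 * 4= -4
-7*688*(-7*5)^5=252945350000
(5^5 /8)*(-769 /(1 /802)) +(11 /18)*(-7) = -240913285.53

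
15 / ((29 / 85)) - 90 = -1335 / 29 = -46.03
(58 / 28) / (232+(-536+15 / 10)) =-29 / 4235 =-0.01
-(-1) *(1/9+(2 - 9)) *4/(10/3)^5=-837/12500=-0.07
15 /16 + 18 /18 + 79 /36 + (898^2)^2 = 93641387215699 /144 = 650287411220.13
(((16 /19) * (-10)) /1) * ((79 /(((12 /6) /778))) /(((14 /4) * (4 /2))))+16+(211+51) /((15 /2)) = -73652788 /1995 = -36918.69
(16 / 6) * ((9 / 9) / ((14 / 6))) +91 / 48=3.04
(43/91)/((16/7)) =43/208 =0.21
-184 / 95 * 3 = -552 / 95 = -5.81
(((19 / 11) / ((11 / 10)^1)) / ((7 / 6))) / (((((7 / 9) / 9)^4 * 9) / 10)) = 54525846600 / 2033647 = 26811.85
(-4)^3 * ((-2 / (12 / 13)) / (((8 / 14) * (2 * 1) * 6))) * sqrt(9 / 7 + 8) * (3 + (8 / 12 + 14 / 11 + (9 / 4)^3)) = 448357 * sqrt(455) / 9504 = 1006.29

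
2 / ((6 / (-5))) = -5 / 3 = -1.67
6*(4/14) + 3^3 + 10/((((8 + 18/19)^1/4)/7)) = 7141/119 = 60.01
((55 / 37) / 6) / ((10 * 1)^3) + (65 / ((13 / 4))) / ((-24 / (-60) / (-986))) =-2188919989 / 44400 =-49300.00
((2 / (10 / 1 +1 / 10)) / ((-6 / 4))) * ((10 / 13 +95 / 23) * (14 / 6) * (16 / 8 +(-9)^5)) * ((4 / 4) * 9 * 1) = 24221079400 / 30199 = 802049.05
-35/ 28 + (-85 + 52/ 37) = -12557/ 148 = -84.84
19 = 19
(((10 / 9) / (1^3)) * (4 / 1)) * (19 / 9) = 9.38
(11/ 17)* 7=77/ 17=4.53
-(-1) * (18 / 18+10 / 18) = 14 / 9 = 1.56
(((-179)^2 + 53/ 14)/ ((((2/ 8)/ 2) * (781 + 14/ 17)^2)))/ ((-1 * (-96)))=129653203/ 29677314408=0.00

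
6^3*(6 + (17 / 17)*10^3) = 217296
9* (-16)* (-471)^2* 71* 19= -43093945296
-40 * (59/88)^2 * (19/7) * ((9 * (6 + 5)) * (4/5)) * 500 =-148812750/77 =-1932633.12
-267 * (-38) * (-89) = -902994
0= 0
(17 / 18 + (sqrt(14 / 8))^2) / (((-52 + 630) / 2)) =97 / 10404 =0.01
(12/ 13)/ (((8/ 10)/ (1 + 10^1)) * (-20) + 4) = 33/ 91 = 0.36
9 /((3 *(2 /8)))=12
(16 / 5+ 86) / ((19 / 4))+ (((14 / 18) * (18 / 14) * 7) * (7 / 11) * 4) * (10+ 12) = 39024 / 95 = 410.78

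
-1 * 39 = -39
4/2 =2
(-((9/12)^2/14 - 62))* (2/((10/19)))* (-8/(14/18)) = -2373309/980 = -2421.74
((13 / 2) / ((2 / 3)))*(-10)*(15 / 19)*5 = -14625 / 38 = -384.87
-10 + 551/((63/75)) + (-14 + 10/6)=13306/21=633.62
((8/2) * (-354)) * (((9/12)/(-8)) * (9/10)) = 4779/40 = 119.48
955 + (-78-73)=804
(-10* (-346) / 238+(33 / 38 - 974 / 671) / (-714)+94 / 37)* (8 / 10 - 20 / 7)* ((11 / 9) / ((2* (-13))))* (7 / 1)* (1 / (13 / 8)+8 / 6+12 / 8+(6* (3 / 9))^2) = 954884771483 / 11088257310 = 86.12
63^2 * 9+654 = 36375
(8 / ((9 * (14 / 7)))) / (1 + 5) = 2 / 27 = 0.07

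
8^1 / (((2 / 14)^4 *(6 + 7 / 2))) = 38416 / 19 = 2021.89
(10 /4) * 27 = 135 /2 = 67.50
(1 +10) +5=16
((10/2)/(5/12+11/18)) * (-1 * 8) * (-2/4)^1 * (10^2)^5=7200000000000/37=194594594594.59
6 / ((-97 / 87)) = -5.38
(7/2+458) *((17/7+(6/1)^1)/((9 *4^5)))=54457/129024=0.42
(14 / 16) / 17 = 7 / 136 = 0.05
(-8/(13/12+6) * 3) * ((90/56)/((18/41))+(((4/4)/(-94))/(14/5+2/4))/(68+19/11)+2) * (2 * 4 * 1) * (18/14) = -1742348448/8832005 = -197.28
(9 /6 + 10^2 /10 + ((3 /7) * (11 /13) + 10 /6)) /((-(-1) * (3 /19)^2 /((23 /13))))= 61334261 /63882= 960.12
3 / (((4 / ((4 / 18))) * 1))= 1 / 6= 0.17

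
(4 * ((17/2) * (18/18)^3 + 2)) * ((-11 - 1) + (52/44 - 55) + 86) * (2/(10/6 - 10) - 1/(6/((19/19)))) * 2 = -189588/275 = -689.41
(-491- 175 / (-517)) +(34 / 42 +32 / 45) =-79659037 / 162855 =-489.14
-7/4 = -1.75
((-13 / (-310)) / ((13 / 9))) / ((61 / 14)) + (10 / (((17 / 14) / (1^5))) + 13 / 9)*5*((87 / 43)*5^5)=6345043810034 / 20734815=306009.18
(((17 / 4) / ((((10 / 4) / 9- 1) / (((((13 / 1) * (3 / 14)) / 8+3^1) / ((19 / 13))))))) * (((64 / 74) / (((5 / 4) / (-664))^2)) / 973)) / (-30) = 112.71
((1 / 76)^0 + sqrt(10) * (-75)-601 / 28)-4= -75 * sqrt(10)-685 / 28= -261.64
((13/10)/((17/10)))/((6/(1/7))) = 13/714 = 0.02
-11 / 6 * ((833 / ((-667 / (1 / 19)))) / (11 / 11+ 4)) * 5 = 9163 / 76038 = 0.12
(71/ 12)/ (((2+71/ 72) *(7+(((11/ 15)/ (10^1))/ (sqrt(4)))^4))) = 690120000000/ 2438100629563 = 0.28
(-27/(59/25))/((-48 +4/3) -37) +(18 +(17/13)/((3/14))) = 13999435/577551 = 24.24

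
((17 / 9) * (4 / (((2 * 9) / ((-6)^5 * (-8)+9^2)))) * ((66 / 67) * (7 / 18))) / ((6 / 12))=4026484 / 201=20032.26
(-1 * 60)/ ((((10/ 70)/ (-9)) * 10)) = 378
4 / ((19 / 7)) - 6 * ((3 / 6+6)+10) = -1853 / 19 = -97.53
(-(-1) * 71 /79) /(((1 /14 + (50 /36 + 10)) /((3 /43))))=13419 /2452634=0.01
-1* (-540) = 540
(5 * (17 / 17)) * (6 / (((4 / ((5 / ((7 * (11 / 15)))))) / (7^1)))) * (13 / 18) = 1625 / 44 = 36.93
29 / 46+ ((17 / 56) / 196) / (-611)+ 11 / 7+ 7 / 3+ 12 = 7651449179 / 462737184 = 16.54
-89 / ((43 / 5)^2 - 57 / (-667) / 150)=-593630 / 493317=-1.20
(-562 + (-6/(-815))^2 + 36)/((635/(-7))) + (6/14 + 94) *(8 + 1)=2526306056761/2952480125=855.66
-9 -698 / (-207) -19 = -5098 / 207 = -24.63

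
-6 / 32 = -3 / 16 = -0.19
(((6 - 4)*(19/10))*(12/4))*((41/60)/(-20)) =-779/2000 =-0.39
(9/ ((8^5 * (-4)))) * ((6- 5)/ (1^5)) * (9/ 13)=-81/ 1703936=-0.00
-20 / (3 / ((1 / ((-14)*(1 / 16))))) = 160 / 21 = 7.62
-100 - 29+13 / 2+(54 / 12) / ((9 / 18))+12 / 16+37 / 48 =-5375 / 48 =-111.98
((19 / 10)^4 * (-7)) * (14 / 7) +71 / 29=-26100163 / 145000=-180.00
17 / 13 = 1.31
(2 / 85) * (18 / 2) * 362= 76.66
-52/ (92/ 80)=-1040/ 23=-45.22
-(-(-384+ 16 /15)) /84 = -1436 /315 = -4.56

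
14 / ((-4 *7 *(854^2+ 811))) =-1 / 1460254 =-0.00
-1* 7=-7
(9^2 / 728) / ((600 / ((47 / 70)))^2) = 19881 / 142688000000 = 0.00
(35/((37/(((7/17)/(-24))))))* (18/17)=-735/42772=-0.02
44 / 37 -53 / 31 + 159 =181776 / 1147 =158.48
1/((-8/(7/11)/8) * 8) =-7/88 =-0.08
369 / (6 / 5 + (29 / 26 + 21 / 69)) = 367770 / 2611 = 140.85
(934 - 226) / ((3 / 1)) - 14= 222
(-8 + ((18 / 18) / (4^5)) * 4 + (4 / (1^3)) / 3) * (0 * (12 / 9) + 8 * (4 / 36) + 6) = -158627 / 3456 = -45.90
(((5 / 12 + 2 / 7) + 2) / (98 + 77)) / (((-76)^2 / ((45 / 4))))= 681 / 22641920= 0.00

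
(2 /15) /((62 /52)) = 52 /465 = 0.11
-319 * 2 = -638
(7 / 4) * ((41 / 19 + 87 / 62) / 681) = 29365 / 3208872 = 0.01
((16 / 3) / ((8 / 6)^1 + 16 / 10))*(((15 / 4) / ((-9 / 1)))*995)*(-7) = 174125 / 33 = 5276.52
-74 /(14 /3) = -15.86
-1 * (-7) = 7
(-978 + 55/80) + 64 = -14613/16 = -913.31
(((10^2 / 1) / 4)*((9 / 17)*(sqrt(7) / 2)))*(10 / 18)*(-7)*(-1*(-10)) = -4375*sqrt(7) / 17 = -680.89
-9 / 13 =-0.69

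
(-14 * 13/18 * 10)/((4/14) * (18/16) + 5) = -25480/1341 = -19.00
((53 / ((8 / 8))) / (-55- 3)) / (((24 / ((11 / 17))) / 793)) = -462319 / 23664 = -19.54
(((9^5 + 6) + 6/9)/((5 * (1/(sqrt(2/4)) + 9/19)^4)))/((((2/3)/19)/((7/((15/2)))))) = 2698409077561496747/12661739712075 - 562210909016314404 * sqrt(2)/4220579904025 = 24732.00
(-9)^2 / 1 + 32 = 113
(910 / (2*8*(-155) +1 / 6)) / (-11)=5460 / 163669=0.03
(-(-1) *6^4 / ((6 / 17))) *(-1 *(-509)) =1869048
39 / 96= 13 / 32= 0.41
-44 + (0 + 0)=-44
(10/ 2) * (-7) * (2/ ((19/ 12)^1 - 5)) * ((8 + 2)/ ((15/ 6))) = 3360/ 41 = 81.95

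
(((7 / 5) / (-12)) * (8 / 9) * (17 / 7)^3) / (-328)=4913 / 1084860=0.00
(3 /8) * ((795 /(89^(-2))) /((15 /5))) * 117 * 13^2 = 124514436735 /8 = 15564304591.88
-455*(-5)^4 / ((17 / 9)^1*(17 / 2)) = -5118750 / 289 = -17711.94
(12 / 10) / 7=6 / 35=0.17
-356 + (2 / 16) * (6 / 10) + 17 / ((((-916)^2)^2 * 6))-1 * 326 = -14402562275757419 / 21120449134080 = -681.92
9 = 9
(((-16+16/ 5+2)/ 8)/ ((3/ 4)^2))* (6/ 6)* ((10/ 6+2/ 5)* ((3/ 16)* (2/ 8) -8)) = 15779/ 400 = 39.45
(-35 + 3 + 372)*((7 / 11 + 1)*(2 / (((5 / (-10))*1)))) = -24480 / 11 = -2225.45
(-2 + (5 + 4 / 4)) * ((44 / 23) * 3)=528 / 23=22.96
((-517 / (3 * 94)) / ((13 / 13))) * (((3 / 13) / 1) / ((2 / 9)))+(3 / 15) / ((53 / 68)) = -22699 / 13780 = -1.65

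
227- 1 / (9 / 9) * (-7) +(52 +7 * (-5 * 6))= 76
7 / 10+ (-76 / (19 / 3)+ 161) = 1497 / 10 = 149.70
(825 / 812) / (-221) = -825 / 179452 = -0.00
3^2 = 9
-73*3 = -219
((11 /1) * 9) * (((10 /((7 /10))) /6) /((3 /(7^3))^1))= 26950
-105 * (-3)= 315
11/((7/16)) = 176/7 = 25.14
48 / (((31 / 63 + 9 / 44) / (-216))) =-28740096 / 1931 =-14883.53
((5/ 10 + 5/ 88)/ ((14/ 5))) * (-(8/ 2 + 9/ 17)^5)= -8612495045/ 22717712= -379.11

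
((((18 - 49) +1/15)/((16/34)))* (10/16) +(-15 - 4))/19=-721/228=-3.16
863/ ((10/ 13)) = 11219/ 10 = 1121.90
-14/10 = -7/5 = -1.40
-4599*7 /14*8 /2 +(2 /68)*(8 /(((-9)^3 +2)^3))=-60082163001382 /6532089911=-9198.00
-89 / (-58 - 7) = 89 / 65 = 1.37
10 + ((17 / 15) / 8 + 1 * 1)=1337 / 120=11.14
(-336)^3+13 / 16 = -37933055.19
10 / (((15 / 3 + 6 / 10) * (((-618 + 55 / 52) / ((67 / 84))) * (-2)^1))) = 21775 / 18863628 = 0.00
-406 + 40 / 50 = -2026 / 5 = -405.20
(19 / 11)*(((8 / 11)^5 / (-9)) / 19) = -32768 / 15944049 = -0.00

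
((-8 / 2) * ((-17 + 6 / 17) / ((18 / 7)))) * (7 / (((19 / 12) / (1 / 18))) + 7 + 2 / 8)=194.10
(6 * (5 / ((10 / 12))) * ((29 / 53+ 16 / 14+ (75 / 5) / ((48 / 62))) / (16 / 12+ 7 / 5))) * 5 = 42201675 / 30422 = 1387.21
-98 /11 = -8.91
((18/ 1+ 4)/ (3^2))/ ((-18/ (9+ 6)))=-55/ 27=-2.04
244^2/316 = 14884/79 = 188.41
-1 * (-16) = 16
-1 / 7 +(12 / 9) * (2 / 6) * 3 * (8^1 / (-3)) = -233 / 63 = -3.70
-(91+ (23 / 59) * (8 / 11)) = -59243 / 649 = -91.28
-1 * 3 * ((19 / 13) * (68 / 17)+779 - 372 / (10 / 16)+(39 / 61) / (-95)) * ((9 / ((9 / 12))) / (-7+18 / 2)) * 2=-514313496 / 75335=-6827.02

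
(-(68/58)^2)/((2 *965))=-578/811565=-0.00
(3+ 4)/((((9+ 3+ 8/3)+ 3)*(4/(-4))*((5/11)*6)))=-0.15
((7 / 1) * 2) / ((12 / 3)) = 7 / 2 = 3.50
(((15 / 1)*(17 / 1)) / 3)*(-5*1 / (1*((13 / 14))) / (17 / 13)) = -350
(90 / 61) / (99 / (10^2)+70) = 9000 / 433039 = 0.02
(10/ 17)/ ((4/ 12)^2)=90/ 17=5.29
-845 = -845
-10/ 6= -5/ 3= -1.67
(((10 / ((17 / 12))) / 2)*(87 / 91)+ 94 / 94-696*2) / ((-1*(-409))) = -2146657 / 632723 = -3.39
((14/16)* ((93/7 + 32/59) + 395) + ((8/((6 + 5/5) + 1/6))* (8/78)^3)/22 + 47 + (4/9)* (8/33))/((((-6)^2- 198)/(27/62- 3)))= 142075132867529/22169322139536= 6.41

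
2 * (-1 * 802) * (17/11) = -27268/11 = -2478.91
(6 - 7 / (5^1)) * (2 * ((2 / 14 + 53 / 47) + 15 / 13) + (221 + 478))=69238303 / 21385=3237.70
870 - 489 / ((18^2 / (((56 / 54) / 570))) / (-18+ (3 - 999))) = 60444679 / 69255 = 872.78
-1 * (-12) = 12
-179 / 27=-6.63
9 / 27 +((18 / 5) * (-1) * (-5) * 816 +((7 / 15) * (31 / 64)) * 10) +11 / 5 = 2350847 / 160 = 14692.79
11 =11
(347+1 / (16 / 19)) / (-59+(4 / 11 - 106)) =-61281 / 28976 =-2.11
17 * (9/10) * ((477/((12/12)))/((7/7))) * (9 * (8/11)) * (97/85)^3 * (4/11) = 564207147216/21855625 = 25815.19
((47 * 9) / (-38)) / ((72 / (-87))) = 4089 / 304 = 13.45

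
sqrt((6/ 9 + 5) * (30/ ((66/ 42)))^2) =70 * sqrt(51)/ 11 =45.45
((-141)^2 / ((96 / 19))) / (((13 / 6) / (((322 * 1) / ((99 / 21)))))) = 141903951 / 1144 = 124041.92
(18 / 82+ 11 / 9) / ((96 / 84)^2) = 6517 / 5904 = 1.10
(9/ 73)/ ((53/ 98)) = 882/ 3869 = 0.23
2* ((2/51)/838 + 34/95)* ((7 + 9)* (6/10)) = 23252512/3383425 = 6.87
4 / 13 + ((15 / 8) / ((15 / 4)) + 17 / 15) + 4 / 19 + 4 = 6.15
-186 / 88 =-93 / 44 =-2.11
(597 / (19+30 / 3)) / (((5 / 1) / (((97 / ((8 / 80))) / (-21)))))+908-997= -56673 / 203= -279.18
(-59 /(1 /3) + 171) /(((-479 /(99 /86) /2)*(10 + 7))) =594 /350149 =0.00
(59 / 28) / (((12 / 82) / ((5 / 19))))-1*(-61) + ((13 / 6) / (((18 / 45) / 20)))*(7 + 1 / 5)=2696567 / 3192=844.79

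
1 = 1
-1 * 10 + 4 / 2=-8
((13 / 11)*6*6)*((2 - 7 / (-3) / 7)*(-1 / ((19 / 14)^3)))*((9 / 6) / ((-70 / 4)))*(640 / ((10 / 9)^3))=14978815488 / 9431125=1588.23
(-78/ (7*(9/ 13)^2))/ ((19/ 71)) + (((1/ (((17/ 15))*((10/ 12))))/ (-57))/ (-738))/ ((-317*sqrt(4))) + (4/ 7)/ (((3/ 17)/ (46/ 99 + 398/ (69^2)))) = -785818730208793/ 9233913423042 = -85.10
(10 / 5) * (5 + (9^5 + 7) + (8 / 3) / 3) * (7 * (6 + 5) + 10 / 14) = 578334016 / 63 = 9179905.02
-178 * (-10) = 1780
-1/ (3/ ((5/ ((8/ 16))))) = -10/ 3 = -3.33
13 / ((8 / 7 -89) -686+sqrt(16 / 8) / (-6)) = -8873046 / 528189953+1911 * sqrt(2) / 528189953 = -0.02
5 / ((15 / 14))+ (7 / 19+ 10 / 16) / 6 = 1469 / 304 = 4.83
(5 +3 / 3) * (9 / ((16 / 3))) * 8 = 81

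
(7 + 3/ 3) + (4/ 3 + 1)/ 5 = 127/ 15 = 8.47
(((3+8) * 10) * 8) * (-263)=-231440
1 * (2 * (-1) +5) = 3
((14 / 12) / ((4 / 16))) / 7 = 2 / 3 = 0.67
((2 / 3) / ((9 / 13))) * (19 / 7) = 494 / 189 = 2.61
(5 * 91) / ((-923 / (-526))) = 18410 / 71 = 259.30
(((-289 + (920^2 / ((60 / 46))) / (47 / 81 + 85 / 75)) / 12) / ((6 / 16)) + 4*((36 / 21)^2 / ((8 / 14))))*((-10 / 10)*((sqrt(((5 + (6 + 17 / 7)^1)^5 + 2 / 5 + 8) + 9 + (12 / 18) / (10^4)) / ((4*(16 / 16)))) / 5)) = -36773923*sqrt(4623779580159894) / 899798760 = -2779029.35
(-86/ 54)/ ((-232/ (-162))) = -129/ 116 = -1.11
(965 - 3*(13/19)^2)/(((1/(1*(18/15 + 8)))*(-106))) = -8000734/95665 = -83.63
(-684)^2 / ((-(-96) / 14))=68229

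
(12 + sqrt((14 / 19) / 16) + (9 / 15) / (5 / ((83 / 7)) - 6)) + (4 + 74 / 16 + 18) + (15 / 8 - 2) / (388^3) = sqrt(266) / 76 + 41667129331381 / 1081773053440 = 38.73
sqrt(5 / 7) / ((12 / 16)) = 4 * sqrt(35) / 21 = 1.13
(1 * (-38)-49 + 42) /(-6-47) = 45 /53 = 0.85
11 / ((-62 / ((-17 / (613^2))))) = 187 / 23297678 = 0.00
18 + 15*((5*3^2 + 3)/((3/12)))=2898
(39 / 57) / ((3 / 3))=13 / 19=0.68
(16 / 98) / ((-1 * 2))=-4 / 49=-0.08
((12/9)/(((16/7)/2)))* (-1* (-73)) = 511/6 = 85.17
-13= -13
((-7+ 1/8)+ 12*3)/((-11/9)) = -2097/88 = -23.83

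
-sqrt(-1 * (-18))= -3 * sqrt(2)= -4.24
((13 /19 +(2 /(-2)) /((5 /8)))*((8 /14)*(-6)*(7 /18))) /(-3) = -116 /285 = -0.41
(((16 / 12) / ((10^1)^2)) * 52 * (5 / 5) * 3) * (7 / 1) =364 / 25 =14.56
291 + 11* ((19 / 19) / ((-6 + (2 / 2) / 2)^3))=35203 / 121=290.93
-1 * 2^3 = -8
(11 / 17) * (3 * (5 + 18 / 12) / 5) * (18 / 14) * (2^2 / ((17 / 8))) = 61776 / 10115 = 6.11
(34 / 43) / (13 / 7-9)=-119 / 1075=-0.11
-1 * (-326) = 326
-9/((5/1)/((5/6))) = -3/2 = -1.50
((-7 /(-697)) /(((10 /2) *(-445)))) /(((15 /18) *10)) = -21 /38770625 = -0.00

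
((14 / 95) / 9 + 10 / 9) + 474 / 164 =281683 / 70110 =4.02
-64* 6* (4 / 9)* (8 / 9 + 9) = -45568 / 27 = -1687.70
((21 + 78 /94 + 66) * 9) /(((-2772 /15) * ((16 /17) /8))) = -131580 /3619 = -36.36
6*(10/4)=15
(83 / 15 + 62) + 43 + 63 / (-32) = 52111 / 480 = 108.56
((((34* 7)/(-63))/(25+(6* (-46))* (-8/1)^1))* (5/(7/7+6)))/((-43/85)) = 14450/6049197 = 0.00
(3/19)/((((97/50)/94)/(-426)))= -6006600/1843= -3259.14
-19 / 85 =-0.22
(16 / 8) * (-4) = -8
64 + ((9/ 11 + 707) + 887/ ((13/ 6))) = 1181.20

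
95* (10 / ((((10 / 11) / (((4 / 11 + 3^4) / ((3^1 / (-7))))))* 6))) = -595175 / 18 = -33065.28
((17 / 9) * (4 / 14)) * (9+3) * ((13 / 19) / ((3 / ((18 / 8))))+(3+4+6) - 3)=27166 / 399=68.09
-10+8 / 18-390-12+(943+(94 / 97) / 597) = 92326531 / 173727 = 531.45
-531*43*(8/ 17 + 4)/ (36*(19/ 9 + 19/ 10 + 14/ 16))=-17353080/ 29903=-580.31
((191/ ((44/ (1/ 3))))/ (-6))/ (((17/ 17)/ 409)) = -78119/ 792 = -98.64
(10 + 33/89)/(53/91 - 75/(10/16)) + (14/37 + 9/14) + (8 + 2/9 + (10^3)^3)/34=2254457043159136567/76651536402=29411765.88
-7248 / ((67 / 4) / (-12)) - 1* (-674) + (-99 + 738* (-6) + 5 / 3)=269594 / 201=1341.26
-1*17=-17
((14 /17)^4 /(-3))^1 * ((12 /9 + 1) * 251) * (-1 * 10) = 674969120 /751689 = 897.94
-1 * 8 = -8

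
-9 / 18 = -1 / 2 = -0.50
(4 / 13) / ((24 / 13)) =1 / 6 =0.17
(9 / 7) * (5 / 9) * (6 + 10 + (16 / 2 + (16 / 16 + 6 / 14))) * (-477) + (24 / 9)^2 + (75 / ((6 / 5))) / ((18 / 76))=-411251 / 49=-8392.88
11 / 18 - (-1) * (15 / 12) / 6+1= 131 / 72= 1.82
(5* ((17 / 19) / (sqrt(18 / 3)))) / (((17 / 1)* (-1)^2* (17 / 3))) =5* sqrt(6) / 646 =0.02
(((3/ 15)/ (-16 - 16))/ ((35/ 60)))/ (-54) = 1/ 5040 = 0.00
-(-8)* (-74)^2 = 43808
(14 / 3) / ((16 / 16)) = 14 / 3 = 4.67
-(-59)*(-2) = -118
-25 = -25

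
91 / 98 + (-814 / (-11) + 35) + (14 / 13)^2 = 262835 / 2366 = 111.09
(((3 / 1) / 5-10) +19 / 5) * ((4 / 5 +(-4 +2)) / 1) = 168 / 25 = 6.72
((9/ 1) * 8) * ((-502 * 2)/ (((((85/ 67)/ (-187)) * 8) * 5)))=6659532/ 25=266381.28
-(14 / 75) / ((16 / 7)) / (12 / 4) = -49 / 1800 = -0.03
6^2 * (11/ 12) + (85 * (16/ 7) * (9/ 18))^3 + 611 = 314652892/ 343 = 917355.37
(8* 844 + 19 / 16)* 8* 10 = 540255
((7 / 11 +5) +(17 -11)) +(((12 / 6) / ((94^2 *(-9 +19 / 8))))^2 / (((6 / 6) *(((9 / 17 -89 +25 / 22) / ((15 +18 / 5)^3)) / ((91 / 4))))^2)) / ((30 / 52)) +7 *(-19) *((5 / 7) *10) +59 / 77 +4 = -82128342574552405606860414179 / 87970299035926847209140625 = -933.59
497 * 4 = 1988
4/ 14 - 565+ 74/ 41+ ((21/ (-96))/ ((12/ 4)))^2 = -1488876817/ 2644992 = -562.90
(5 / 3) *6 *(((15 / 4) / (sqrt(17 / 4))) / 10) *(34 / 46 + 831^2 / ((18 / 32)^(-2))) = 19297792425 *sqrt(17) / 200192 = 397452.63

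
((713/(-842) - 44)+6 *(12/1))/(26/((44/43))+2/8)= 502986/475309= 1.06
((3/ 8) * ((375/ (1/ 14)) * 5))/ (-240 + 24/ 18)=-118125/ 2864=-41.24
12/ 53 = 0.23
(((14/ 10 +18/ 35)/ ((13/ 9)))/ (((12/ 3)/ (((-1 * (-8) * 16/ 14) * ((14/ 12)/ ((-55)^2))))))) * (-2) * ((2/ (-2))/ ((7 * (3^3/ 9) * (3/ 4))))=4288/ 28903875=0.00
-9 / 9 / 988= -1 / 988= -0.00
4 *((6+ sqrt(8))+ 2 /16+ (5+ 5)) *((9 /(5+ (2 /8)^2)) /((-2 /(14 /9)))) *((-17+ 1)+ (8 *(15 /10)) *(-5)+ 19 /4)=21280 *sqrt(2) /27+ 57190 /9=7469.05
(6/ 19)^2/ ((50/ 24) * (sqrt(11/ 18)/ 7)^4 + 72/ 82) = 13778589888/ 121363576673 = 0.11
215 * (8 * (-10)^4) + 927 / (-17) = 292399073 / 17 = 17199945.47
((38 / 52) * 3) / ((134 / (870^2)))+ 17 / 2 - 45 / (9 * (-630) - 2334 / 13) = 12391.77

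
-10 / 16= -5 / 8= -0.62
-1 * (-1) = 1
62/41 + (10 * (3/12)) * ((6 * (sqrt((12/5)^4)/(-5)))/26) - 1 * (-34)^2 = -15392406/13325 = -1155.15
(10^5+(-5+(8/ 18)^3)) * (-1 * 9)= -899955.79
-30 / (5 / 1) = -6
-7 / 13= -0.54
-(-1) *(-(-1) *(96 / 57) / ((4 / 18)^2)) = 648 / 19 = 34.11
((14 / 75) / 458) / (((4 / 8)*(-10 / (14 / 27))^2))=686 / 313014375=0.00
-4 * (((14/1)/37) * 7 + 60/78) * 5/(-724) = 0.09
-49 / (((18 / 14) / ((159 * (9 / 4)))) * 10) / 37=-54537 / 1480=-36.85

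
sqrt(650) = 5 *sqrt(26) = 25.50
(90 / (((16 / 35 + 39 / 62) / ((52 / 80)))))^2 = 16115033025 / 5555449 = 2900.76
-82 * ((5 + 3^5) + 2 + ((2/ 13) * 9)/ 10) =-1333238/ 65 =-20511.35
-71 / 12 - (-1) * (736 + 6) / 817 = -49103 / 9804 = -5.01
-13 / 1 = -13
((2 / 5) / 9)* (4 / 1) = 8 / 45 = 0.18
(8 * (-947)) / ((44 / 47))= -89018 / 11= -8092.55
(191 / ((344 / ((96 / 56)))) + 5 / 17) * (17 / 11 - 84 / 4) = -1364357 / 56287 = -24.24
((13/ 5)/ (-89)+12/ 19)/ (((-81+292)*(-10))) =-5093/ 17840050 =-0.00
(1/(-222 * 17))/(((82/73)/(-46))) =1679/154734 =0.01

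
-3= -3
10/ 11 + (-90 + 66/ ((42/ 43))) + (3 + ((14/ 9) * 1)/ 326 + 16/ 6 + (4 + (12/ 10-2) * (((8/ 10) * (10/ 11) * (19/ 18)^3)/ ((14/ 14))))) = -573333391/ 45748395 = -12.53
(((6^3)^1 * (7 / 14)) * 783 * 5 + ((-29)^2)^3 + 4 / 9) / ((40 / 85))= 91072659641 / 72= 1264898050.57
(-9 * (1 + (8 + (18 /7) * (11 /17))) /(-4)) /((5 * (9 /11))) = 13959 /2380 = 5.87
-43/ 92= -0.47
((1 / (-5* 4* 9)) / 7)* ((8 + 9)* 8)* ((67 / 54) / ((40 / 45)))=-1139 / 7560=-0.15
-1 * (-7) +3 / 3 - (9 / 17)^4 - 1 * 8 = -6561 / 83521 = -0.08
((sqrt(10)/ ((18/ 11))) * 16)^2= 77440/ 81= 956.05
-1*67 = -67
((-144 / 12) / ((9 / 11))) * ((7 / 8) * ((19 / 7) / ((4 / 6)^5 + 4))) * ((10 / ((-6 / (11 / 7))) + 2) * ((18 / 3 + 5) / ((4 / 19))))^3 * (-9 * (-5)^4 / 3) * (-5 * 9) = 1061085163057115625 / 44079616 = 24072014671.30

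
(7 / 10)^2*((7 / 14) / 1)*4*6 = 147 / 25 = 5.88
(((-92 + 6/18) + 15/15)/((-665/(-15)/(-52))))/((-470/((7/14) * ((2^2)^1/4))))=-3536/31255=-0.11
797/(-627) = -797/627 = -1.27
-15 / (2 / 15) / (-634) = 225 / 1268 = 0.18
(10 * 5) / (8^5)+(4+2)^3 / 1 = 216.00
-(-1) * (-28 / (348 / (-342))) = 798 / 29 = 27.52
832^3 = 575930368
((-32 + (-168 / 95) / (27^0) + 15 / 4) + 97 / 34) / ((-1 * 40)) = 175489 / 258400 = 0.68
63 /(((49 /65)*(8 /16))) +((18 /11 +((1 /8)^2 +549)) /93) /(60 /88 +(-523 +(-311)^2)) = 7369037225933 /44088240672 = 167.14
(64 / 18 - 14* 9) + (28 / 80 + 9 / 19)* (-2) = -212197 / 1710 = -124.09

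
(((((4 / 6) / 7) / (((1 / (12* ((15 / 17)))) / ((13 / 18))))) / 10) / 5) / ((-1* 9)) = -26 / 16065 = -0.00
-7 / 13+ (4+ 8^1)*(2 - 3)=-163 / 13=-12.54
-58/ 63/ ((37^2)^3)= -58/ 161640763767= -0.00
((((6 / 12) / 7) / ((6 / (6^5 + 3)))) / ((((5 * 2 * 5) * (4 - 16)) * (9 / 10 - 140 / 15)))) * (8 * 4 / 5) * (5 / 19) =5186 / 168245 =0.03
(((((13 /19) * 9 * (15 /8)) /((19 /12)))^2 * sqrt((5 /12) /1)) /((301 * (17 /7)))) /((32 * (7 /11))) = 101640825 * sqrt(15) /170714254592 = 0.00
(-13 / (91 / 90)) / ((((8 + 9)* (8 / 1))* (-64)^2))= -45 / 1949696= -0.00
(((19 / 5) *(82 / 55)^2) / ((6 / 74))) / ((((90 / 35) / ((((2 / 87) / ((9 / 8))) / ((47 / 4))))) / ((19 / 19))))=1058841728 / 15028608375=0.07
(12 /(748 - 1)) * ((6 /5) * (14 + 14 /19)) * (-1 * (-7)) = 3136 /1577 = 1.99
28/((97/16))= 4.62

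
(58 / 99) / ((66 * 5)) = 29 / 16335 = 0.00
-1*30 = -30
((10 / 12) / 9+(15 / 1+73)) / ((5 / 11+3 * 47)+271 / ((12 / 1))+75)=104654 / 283977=0.37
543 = 543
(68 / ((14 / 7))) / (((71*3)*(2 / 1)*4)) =0.02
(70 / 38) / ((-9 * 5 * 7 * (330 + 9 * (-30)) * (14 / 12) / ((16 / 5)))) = -8 / 29925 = -0.00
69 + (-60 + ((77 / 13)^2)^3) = 208465821370 / 4826809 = 43189.16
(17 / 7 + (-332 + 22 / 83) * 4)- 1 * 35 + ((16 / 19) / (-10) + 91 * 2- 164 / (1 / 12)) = -173621138 / 55195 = -3145.60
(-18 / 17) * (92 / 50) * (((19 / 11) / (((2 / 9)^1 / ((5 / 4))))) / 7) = -35397 / 13090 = -2.70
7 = 7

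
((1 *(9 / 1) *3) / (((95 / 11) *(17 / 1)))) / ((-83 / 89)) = -0.20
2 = 2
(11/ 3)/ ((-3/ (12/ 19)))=-44/ 57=-0.77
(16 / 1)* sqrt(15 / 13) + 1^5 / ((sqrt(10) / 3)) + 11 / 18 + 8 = 3* sqrt(10) / 10 + 155 / 18 + 16* sqrt(195) / 13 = 26.75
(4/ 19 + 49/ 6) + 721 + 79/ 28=1168589/ 1596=732.20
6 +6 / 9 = 20 / 3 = 6.67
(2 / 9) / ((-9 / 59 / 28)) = -3304 / 81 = -40.79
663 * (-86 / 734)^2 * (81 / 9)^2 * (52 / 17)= 303731532 / 134689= 2255.06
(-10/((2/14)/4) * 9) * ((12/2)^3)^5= -1184866161131520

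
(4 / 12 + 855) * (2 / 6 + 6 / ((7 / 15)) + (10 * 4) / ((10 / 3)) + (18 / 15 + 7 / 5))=7487588 / 315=23770.12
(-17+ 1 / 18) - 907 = -16631 / 18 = -923.94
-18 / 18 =-1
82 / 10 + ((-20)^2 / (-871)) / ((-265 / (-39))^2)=7706963 / 941015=8.19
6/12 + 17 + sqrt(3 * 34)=sqrt(102) + 35/2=27.60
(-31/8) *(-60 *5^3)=58125/2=29062.50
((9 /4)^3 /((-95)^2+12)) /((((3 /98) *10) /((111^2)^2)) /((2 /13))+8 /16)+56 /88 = 719876546968663 /1126770991381376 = 0.64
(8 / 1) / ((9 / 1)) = 8 / 9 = 0.89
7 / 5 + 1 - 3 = -3 / 5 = -0.60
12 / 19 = 0.63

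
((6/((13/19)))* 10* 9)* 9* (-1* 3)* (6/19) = -87480/13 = -6729.23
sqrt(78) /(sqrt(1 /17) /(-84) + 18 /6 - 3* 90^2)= -2914473744* sqrt(78) /70812968557967 + 84* sqrt(1326) /70812968557967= -0.00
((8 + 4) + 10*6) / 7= 10.29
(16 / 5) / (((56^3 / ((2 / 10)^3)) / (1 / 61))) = 1 / 418460000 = 0.00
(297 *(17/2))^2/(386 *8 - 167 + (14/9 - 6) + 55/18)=229431609/105106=2182.86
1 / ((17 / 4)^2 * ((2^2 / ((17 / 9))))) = 4 / 153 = 0.03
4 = 4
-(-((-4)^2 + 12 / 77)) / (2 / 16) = 9952 / 77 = 129.25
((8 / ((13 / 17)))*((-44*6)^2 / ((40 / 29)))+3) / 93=11453441 / 2015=5684.09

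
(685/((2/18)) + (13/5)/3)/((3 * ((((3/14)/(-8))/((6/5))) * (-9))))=20717312/2025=10230.77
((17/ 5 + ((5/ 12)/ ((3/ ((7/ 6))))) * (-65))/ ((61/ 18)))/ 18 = -7703/ 65880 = -0.12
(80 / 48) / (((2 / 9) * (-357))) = -5 / 238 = -0.02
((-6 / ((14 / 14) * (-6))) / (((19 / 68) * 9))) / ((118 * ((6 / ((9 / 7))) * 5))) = 17 / 117705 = 0.00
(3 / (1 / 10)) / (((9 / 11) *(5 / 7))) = 154 / 3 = 51.33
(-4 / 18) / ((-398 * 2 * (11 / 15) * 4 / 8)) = 5 / 6567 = 0.00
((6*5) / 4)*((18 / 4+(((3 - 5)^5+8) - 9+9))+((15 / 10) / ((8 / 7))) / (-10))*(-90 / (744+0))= 141345 / 7936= 17.81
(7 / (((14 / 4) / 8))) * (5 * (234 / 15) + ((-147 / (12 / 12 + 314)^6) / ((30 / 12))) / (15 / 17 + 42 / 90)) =118879720186499932 / 95256186046875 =1248.00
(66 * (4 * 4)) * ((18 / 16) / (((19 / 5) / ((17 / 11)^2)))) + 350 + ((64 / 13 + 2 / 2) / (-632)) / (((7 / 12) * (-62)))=1096.70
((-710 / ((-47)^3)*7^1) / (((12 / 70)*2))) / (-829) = -86975 / 516415602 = -0.00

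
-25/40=-5/8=-0.62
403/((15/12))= 1612/5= 322.40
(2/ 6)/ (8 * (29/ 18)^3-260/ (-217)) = 52731/ 5481953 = 0.01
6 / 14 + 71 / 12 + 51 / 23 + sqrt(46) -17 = -16301 / 1932 + sqrt(46) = -1.66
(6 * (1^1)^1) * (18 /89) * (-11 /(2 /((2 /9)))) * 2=-264 /89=-2.97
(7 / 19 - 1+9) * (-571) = -90789 / 19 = -4778.37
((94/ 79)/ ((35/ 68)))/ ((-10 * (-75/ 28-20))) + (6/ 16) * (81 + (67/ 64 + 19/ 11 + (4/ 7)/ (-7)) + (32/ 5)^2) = 16181789987767/ 346098368000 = 46.75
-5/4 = -1.25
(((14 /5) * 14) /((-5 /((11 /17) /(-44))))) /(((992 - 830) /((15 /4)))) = 49 /18360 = 0.00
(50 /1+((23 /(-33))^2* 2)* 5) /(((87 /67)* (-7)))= -138020 /22869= -6.04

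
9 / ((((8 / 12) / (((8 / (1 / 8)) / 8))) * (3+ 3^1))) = 18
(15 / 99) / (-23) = -5 / 759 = -0.01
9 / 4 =2.25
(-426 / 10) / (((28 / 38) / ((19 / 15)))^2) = -125.89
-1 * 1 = -1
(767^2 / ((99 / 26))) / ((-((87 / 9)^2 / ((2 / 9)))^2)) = -61182056 / 70020819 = -0.87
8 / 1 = 8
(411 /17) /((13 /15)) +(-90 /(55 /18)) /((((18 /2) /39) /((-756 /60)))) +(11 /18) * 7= 358901341 /218790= 1640.39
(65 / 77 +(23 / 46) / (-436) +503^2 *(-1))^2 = 288591454049780374249 / 4508316736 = 64013127503.95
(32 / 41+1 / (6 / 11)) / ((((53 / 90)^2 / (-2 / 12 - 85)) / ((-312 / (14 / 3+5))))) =69197473800 / 3339901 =20718.42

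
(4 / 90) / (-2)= -1 / 45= -0.02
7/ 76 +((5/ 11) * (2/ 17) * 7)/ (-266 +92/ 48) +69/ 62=1680420877/ 1396172668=1.20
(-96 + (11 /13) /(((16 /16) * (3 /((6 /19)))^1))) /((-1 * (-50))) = -2369 /1235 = -1.92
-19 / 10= -1.90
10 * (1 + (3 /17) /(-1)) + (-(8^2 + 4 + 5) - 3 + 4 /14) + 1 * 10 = -6840 /119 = -57.48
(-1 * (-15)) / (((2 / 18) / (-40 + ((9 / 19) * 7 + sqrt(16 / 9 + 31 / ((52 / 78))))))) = -94095 / 19 + 45 * sqrt(1738) / 2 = -4014.36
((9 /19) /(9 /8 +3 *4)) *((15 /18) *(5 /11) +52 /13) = 1156 /7315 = 0.16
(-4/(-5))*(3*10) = 24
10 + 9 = 19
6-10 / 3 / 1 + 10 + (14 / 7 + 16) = 92 / 3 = 30.67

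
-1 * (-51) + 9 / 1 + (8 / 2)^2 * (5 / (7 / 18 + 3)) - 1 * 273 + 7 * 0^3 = -11553 / 61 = -189.39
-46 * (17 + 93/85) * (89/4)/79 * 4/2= -3148286/6715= -468.84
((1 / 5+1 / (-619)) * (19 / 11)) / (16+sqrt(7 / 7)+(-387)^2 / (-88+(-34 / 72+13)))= -2881502 / 16544307025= -0.00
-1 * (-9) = 9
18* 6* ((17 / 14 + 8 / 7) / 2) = 127.29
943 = 943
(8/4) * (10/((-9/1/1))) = -20/9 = -2.22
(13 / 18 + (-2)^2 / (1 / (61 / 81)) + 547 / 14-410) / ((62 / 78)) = -2706587 / 5859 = -461.95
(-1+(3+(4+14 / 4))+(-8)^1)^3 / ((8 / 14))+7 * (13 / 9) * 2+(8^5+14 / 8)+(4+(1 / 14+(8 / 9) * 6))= 66135451 / 2016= 32805.28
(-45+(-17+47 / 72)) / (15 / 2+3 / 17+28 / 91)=-976157 / 127044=-7.68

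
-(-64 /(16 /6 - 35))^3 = -7077888 /912673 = -7.76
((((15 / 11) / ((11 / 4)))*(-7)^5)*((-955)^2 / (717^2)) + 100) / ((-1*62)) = 152247295600 / 642782613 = 236.86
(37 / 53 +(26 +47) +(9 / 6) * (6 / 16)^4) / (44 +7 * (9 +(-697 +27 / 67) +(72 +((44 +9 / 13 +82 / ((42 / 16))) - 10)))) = -83644301403 / 4315266580480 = -0.02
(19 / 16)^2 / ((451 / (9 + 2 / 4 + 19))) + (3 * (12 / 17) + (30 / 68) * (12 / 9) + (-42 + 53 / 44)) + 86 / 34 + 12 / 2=-115688719 / 3925504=-29.47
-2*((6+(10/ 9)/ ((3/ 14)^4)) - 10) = -762488/ 729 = -1045.94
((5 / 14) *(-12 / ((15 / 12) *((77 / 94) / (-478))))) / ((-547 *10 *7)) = -539184 / 10319155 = -0.05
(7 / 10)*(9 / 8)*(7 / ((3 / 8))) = 14.70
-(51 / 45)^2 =-289 / 225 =-1.28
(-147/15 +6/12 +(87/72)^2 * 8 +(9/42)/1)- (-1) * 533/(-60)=-15847/2520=-6.29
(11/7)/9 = 11/63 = 0.17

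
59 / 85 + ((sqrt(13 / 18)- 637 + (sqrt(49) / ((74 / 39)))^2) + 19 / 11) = -3179395941 / 5120060 + sqrt(26) / 6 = -620.12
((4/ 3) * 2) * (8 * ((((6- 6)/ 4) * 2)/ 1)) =0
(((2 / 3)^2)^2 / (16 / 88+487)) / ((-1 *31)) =-176 / 13456449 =-0.00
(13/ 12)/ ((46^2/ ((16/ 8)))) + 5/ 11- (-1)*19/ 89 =8315911/ 12429384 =0.67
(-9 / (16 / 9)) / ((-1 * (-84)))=-27 / 448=-0.06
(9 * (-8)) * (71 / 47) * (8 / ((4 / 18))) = -184032 / 47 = -3915.57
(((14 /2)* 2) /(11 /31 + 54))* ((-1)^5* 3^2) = -2.32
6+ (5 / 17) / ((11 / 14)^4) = 1685462 / 248897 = 6.77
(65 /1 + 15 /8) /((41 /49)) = 26215 /328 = 79.92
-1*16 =-16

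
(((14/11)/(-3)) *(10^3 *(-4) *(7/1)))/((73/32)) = 12544000/2409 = 5207.14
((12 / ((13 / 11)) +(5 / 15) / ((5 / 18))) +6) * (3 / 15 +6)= 34968 / 325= 107.59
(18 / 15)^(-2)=25 / 36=0.69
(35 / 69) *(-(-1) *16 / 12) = 140 / 207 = 0.68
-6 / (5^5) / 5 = -6 / 15625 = -0.00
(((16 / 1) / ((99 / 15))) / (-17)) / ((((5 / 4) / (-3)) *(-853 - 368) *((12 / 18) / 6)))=-192 / 76109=-0.00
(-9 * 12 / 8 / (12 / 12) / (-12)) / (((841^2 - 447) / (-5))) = -45 / 5654672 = -0.00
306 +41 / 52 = 15953 / 52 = 306.79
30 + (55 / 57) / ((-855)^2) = 250010561 / 8333685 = 30.00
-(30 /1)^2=-900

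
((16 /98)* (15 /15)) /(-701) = -8 /34349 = -0.00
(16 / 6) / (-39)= -8 / 117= -0.07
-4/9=-0.44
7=7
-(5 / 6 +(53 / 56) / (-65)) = -8941 / 10920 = -0.82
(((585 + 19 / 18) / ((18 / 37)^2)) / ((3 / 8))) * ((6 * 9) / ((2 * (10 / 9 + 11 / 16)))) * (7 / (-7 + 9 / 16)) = -99920128 / 927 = -107788.70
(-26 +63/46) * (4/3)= -2266/69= -32.84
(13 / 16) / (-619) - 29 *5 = -1436093 / 9904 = -145.00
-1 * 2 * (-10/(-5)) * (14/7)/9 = -8/9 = -0.89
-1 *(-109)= 109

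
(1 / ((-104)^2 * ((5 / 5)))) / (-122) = -1 / 1319552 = -0.00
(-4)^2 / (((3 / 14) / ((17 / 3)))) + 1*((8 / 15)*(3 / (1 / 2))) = 19184 / 45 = 426.31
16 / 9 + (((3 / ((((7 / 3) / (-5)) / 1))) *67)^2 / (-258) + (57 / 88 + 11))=-1177505969 / 1668744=-705.62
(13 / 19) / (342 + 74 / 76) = 26 / 13033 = 0.00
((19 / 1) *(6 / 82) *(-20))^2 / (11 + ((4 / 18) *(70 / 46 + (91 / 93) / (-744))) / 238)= 70.27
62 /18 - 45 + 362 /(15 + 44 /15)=-51736 /2421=-21.37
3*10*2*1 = 60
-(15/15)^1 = -1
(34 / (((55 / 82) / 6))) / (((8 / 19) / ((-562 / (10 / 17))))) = -690128.85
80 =80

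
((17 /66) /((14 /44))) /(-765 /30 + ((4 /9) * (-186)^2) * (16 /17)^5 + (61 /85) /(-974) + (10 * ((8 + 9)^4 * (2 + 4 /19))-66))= 0.00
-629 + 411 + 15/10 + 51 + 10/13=-4283/26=-164.73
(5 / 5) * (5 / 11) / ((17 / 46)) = 230 / 187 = 1.23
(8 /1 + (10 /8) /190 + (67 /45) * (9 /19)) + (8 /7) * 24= 192267 /5320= 36.14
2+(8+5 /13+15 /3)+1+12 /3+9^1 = 382 /13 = 29.38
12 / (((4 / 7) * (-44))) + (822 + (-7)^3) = 21055 / 44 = 478.52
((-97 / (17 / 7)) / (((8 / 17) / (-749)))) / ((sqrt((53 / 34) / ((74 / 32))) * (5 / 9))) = 4577139 * sqrt(66674) / 8480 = 139372.31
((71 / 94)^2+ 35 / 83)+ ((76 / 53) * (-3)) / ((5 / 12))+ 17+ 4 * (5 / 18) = 15355224803 / 1749130380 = 8.78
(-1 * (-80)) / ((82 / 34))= 1360 / 41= 33.17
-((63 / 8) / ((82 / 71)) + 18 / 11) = -61011 / 7216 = -8.45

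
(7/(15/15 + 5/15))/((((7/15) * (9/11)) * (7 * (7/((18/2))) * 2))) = 495/392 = 1.26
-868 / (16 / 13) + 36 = -2677 / 4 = -669.25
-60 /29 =-2.07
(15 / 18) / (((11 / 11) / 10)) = 25 / 3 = 8.33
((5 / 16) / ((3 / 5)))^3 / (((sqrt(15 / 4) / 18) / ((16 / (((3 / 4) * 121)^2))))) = 3125 * sqrt(15) / 4743684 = 0.00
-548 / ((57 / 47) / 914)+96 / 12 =-23540528 / 57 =-412991.72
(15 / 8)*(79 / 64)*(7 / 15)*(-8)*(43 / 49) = -3397 / 448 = -7.58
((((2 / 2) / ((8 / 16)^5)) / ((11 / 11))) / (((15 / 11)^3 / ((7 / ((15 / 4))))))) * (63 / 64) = 130438 / 5625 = 23.19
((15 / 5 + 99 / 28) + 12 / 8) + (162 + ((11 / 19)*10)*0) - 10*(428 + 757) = -327039 / 28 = -11679.96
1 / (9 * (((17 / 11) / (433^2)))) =2062379 / 153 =13479.60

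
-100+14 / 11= -1086 / 11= -98.73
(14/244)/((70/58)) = 29/610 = 0.05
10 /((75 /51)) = 34 /5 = 6.80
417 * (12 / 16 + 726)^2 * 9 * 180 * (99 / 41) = 141291597780135 / 164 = 861534132805.70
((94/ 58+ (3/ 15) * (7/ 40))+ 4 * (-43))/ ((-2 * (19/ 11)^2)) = 119547637/ 4187600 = 28.55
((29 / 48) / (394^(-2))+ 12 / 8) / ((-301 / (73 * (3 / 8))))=-8529.90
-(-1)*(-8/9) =-8/9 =-0.89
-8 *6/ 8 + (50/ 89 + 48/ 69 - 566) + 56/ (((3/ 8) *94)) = -164273182/ 288627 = -569.15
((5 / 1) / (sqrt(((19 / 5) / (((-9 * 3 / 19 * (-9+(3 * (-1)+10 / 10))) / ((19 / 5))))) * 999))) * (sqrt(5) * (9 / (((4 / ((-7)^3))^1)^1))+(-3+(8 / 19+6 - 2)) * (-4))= -77175 * sqrt(38665) / 53428 - 2700 * sqrt(7733) / 253783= -284.97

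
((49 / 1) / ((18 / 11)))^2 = 290521 / 324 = 896.67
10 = 10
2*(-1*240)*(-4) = 1920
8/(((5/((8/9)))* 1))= 64/45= 1.42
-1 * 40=-40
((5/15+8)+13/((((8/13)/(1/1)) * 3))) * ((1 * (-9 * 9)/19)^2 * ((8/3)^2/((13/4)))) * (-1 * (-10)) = 28693440/4693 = 6114.09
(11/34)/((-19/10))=-55/323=-0.17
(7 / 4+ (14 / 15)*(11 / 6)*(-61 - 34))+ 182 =763 / 36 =21.19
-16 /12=-4 /3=-1.33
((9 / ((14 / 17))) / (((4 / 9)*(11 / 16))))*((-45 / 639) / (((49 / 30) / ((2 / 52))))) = -206550 / 3482479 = -0.06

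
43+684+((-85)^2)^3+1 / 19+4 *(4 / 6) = 21497522432219 / 57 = 377149516354.72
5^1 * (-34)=-170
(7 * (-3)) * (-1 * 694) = 14574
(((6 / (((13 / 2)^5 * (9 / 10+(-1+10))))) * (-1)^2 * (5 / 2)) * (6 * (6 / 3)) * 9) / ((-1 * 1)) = -57600 / 4084223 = -0.01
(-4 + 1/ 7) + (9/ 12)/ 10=-1059/ 280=-3.78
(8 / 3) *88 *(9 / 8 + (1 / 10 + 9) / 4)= 11968 / 15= 797.87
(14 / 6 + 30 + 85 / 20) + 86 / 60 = 2281 / 60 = 38.02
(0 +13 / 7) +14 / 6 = 88 / 21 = 4.19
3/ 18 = 1/ 6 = 0.17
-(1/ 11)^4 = -0.00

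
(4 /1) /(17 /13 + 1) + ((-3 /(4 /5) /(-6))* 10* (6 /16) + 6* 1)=4837 /480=10.08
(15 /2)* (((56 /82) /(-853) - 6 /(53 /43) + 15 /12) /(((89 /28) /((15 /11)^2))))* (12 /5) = -38.11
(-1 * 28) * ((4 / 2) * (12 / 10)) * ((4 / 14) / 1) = -96 / 5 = -19.20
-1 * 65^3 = -274625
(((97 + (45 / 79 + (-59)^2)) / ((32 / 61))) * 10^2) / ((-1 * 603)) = -431128175 / 381096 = -1131.28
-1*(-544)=544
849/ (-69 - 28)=-849/ 97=-8.75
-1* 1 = -1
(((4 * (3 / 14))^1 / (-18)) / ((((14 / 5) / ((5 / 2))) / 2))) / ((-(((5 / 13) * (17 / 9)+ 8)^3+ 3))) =533871 / 4191017432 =0.00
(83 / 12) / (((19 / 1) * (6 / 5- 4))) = -415 / 3192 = -0.13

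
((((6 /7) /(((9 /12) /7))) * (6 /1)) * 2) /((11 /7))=672 /11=61.09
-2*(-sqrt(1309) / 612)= sqrt(1309) / 306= 0.12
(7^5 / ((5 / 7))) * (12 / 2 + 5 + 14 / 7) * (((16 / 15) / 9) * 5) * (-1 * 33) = -269180912 / 45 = -5981798.04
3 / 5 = 0.60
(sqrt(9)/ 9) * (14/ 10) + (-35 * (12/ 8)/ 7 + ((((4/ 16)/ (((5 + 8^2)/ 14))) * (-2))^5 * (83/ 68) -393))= -212725996127527/ 531770658660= -400.03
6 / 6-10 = -9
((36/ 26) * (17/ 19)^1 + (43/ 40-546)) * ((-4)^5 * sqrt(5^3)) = 687567232 * sqrt(5)/ 247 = 6224482.06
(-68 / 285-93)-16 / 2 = -28853 / 285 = -101.24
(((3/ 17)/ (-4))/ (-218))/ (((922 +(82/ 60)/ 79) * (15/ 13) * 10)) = 3081/ 161965615720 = 0.00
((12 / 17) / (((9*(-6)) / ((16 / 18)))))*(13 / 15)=-208 / 20655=-0.01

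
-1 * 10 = -10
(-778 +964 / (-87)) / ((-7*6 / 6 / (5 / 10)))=34325 / 609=56.36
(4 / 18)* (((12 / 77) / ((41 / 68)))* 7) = 544 / 1353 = 0.40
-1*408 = -408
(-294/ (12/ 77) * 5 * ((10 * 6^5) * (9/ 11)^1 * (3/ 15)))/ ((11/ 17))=-2040383520/ 11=-185489410.91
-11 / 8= -1.38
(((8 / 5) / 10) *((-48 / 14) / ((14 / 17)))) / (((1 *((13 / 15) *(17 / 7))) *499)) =-144 / 227045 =-0.00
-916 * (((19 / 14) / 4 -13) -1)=175185 / 14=12513.21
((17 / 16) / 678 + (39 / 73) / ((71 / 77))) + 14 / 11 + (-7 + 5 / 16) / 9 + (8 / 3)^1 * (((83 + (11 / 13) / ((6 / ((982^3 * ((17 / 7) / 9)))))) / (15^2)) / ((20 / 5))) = 36507652105896938899 / 341909560792800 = 106775.76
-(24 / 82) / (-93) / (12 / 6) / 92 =1 / 58466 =0.00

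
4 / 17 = 0.24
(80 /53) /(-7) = -80 /371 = -0.22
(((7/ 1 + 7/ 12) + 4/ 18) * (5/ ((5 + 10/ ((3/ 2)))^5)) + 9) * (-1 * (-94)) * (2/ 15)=5924586363/ 52521875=112.80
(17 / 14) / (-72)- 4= -4049 / 1008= -4.02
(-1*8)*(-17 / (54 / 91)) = 229.19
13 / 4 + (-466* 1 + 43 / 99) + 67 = -156545 / 396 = -395.32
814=814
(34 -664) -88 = -718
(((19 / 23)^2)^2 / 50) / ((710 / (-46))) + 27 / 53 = 5824127737 / 11446105250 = 0.51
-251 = -251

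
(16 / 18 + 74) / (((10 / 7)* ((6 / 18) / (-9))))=-7077 / 5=-1415.40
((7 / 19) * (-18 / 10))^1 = -63 / 95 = -0.66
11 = 11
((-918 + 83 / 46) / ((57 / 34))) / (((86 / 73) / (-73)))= 3818041985 / 112746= 33864.10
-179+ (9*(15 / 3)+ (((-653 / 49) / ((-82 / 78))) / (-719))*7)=-27676769 / 206353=-134.12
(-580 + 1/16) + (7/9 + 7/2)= -82895/144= -575.66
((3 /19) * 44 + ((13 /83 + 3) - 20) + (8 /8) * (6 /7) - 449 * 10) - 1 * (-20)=-49444110 /11039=-4479.04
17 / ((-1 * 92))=-17 / 92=-0.18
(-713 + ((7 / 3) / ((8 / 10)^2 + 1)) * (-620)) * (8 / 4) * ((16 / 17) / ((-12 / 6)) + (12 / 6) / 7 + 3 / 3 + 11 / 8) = -136358305 / 19516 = -6987.00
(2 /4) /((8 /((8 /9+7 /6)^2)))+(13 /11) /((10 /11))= 40541 /25920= 1.56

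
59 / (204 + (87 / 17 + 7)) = 1003 / 3674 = 0.27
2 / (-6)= -1 / 3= -0.33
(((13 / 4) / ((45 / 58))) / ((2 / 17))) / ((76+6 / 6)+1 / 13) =83317 / 180360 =0.46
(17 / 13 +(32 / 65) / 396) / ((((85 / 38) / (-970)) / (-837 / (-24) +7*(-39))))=135163.57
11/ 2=5.50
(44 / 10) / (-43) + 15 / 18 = 943 / 1290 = 0.73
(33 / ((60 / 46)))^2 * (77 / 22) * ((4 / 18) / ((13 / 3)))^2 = 448063 / 76050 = 5.89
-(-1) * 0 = 0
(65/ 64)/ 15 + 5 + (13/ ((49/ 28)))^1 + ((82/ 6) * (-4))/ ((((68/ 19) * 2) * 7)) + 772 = 17899243/ 22848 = 783.41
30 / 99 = 10 / 33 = 0.30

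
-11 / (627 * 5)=-0.00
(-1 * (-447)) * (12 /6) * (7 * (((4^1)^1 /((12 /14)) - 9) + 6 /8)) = -44849 /2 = -22424.50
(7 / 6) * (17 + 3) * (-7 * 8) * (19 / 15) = -14896 / 9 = -1655.11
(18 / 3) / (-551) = -6 / 551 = -0.01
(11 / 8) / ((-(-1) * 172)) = 11 / 1376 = 0.01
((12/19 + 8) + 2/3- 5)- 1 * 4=17/57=0.30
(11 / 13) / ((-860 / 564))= -1551 / 2795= -0.55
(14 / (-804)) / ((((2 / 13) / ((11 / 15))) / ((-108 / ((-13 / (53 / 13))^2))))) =648879 / 735995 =0.88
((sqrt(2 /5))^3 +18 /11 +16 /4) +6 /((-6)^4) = 2*sqrt(10) /25 +13403 /2376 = 5.89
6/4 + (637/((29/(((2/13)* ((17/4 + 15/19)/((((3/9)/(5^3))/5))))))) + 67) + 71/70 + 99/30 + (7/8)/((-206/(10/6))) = 3051418381009/95345040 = 32003.96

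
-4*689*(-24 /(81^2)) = 22048 /2187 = 10.08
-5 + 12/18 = -13/3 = -4.33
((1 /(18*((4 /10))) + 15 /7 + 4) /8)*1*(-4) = -3.14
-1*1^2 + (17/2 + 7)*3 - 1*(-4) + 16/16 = 101/2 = 50.50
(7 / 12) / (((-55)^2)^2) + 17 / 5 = 3.40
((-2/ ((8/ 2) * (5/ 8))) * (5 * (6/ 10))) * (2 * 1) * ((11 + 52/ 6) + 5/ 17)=-8144/ 85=-95.81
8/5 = 1.60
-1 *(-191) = 191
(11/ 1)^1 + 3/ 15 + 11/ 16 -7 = 391/ 80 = 4.89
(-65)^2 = 4225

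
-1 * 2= -2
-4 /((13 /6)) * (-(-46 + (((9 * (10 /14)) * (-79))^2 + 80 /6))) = 303274184 /637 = 476097.62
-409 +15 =-394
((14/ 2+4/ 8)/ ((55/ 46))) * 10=690/ 11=62.73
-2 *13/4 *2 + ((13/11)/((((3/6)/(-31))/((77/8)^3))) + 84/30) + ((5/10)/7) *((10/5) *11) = -585477127/8960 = -65343.43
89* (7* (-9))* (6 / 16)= -16821 / 8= -2102.62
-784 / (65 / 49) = -38416 / 65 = -591.02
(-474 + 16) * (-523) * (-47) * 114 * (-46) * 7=413262261384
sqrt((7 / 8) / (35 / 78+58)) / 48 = sqrt(1244607) / 437664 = 0.00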